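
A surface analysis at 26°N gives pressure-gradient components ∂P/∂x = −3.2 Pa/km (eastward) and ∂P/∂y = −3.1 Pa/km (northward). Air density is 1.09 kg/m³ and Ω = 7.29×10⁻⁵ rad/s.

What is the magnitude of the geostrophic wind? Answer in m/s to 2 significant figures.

64 m/s

Coriolis parameter at 26°N:
f = 2Ω sin φ = 2 × 7.29×10⁻⁵ × sin 26° = 6.39×10⁻⁵ s⁻¹
Component geostrophic relations (x east, y north):
u_g = −(1/(fρ)) ∂P/∂y,  v_g = (1/(fρ)) ∂P/∂x
u_g = −(−3.1×10⁻³)/(6.39×10⁻⁵ × 1.09) = 44.5 m/s;  v_g = (−3.2×10⁻³)/(6.39×10⁻⁵ × 1.09) = −45.9 m/s
|V_g| = √(u_g² + v_g²) = 64.0 m/s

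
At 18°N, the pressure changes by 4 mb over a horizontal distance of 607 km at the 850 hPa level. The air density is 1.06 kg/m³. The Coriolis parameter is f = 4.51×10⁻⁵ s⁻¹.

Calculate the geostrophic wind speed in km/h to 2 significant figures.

Pressure gradient: |∂P/∂n| = 400 Pa / 607000 m = 6.59×10⁻⁴ Pa/m
Geostrophic balance (pressure-gradient force = Coriolis force):
V_g = (1/(fρ)) |∂P/∂n| = 6.59×10⁻⁴ / (4.51×10⁻⁵ × 1.06) = 13.8 m/s
Converting: 13.8 m/s × 3.6 = 50 km/h

50 km/h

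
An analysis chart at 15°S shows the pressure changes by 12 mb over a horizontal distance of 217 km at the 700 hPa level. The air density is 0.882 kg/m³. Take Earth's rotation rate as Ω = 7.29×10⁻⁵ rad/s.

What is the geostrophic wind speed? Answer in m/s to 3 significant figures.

166 m/s

Coriolis parameter at 15°S:
f = 2Ω sin φ = 2 × 7.29×10⁻⁵ × sin 15° = 3.77×10⁻⁵ s⁻¹
Pressure gradient: |∂P/∂n| = 1200 Pa / 217000 m = 5.53×10⁻³ Pa/m
Geostrophic balance (pressure-gradient force = Coriolis force):
V_g = (1/(fρ)) |∂P/∂n| = 5.53×10⁻³ / (3.77×10⁻⁵ × 0.882) = 166 m/s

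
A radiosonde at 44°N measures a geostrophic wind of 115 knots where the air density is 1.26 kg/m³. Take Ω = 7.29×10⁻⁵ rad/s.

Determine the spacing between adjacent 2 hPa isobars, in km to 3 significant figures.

26.5 km

Coriolis parameter at 44°N:
f = 2Ω sin φ = 2 × 7.29×10⁻⁵ × sin 44° = 1.01×10⁻⁴ s⁻¹
Wind speed in SI: 115 knots = 59.2 m/s
Geostrophic balance rearranged: |∂P/∂n| = f ρ V_g
|∂P/∂n| = 1.01×10⁻⁴ × 1.26 × 59.2 = 7.55×10⁻³ Pa/m
Isobar spacing: Δn = ΔP/|∂P/∂n| = 200 Pa / 7.55×10⁻³ Pa/m = 26491 m ≈ 26.5 km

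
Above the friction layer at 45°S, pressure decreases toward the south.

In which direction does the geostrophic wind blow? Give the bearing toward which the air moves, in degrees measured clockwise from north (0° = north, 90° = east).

090°

The pressure-gradient force points toward the south (bearing 180°).
Geostrophic balance: in the Southern Hemisphere the Coriolis force deflects motion to the left, so the geostrophic wind blows 90° to the left of the pressure-gradient force (low pressure on the right).
Rotating 180° by 90° counterclockwise gives 090° — the wind blows toward the east.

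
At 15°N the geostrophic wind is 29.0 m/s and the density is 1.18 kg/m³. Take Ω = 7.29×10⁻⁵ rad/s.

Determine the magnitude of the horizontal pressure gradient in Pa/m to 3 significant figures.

1.29×10⁻³ Pa/m

Coriolis parameter at 15°N:
f = 2Ω sin φ = 2 × 7.29×10⁻⁵ × sin 15° = 3.77×10⁻⁵ s⁻¹
Geostrophic balance rearranged: |∂P/∂n| = f ρ V_g
|∂P/∂n| = 3.77×10⁻⁵ × 1.18 × 29.0 = 1.29×10⁻³ Pa/m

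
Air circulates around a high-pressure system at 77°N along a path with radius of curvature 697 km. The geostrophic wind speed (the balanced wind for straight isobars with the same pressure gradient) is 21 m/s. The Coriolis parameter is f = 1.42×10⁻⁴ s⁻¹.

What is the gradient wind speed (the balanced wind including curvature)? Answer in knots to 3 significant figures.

58.8 knots

Around a high, pressure-gradient force acts outward with centrifugal, so Coriolis balances both:
fV = (1/ρ)|∂P/∂n| + V²/R  →  V² − fR·V + fR·V_g = 0
With fR = 1.42×10⁻⁴ × 697×10³ m = 99.0 m/s:
V = [fR − √((fR)² − 4 fR V_g)]/2 = [99.0 − √(99.0² − 4×99.0×21)]/2 = 30.2 m/s
Supergeostrophic (V > V_g = 21 m/s), as expected around a high.
Converting: 30.2 m/s × 1.944 = 58.8 knots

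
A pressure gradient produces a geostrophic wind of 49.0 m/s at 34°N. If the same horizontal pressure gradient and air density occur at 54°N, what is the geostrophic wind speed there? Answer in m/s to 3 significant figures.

With the same pressure gradient and density, V_g ∝ 1/f ∝ 1/sin φ.
V₂ = V₁ · sin φ₁ / sin φ₂ = 49.0 × sin 34° / sin 54°
V₂ = 49.0 × 0.5592/0.8090 = 33.9 m/s

33.9 m/s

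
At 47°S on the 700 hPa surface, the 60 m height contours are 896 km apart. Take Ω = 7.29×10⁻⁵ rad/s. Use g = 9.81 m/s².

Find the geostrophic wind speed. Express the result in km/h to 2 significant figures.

Coriolis parameter at 47°S:
f = 2Ω sin φ = 2 × 7.29×10⁻⁵ × sin 47° = 1.07×10⁻⁴ s⁻¹
Height gradient: |∂Z/∂n| = 60 m / 896000 m = 6.70×10⁻⁵
On a pressure surface, geostrophic balance gives V_g = (g/f)|∂Z/∂n|:
V_g = 9.81 × 6.70×10⁻⁵ / 1.07×10⁻⁴ = 6.16 m/s
Converting: 6.16 m/s × 3.6 = 22 km/h

22 km/h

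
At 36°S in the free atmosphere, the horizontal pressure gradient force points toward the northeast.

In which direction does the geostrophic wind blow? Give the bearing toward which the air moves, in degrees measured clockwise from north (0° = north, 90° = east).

315°

The pressure-gradient force points toward the northeast (bearing 045°).
Geostrophic balance: in the Southern Hemisphere the Coriolis force deflects motion to the left, so the geostrophic wind blows 90° to the left of the pressure-gradient force (low pressure on the right).
Rotating 045° by 90° counterclockwise gives 315° — the wind blows toward the northwest.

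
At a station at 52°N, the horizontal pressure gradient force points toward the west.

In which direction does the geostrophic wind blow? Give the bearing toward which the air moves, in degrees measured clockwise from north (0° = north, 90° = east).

000°

The pressure-gradient force points toward the west (bearing 270°).
Geostrophic balance: in the Northern Hemisphere the Coriolis force deflects motion to the right, so the geostrophic wind blows 90° to the right of the pressure-gradient force (low pressure on the left).
Rotating 270° by 90° clockwise gives 000° — the wind blows toward the north.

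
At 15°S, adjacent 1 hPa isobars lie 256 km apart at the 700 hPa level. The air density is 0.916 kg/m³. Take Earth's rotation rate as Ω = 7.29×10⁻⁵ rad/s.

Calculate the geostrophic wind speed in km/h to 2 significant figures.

Coriolis parameter at 15°S:
f = 2Ω sin φ = 2 × 7.29×10⁻⁵ × sin 15° = 3.77×10⁻⁵ s⁻¹
Pressure gradient: |∂P/∂n| = 100 Pa / 256000 m = 3.91×10⁻⁴ Pa/m
Geostrophic balance (pressure-gradient force = Coriolis force):
V_g = (1/(fρ)) |∂P/∂n| = 3.91×10⁻⁴ / (3.77×10⁻⁵ × 0.916) = 11.3 m/s
Converting: 11.3 m/s × 3.6 = 41 km/h

41 km/h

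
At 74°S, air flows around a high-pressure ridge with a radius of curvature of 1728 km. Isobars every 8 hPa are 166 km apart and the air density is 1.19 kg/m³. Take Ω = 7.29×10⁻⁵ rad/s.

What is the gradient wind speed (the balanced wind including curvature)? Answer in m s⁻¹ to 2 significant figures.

Coriolis parameter at 74°S:
f = 2Ω sin φ = 2 × 7.29×10⁻⁵ × sin 74° = 1.40×10⁻⁴ s⁻¹
Pressure gradient: |∂P/∂n| = 800 Pa / 166000 m = 4.82×10⁻³ Pa/m
Geostrophic speed: V_g = |∂P/∂n|/(fρ) = 4.82×10⁻³/(1.40×10⁻⁴ × 1.19) = 28.9 m/s
Around a high, pressure-gradient force acts outward with centrifugal, so Coriolis balances both:
fV = (1/ρ)|∂P/∂n| + V²/R  →  V² − fR·V + fR·V_g = 0
With fR = 1.40×10⁻⁴ × 1728×10³ m = 242 m/s:
V = [fR − √((fR)² − 4 fR V_g)]/2 = [242 − √(242² − 4×242×28.9)]/2 = 33.5 m/s
Supergeostrophic (V > V_g = 28.9 m/s), as expected around a high.

34 m s⁻¹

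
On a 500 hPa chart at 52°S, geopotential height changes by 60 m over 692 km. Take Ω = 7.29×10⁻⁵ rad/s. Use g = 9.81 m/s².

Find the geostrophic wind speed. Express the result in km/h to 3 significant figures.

26.7 km/h

Coriolis parameter at 52°S:
f = 2Ω sin φ = 2 × 7.29×10⁻⁵ × sin 52° = 1.15×10⁻⁴ s⁻¹
Height gradient: |∂Z/∂n| = 60 m / 692000 m = 8.67×10⁻⁵
On a pressure surface, geostrophic balance gives V_g = (g/f)|∂Z/∂n|:
V_g = 9.81 × 8.67×10⁻⁵ / 1.15×10⁻⁴ = 7.40 m/s
Converting: 7.40 m/s × 3.6 = 26.7 km/h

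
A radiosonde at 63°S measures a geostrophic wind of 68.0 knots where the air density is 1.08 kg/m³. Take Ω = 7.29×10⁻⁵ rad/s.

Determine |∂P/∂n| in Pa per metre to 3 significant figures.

Coriolis parameter at 63°S:
f = 2Ω sin φ = 2 × 7.29×10⁻⁵ × sin 63° = 1.30×10⁻⁴ s⁻¹
Wind speed in SI: 68.0 knots = 35.0 m/s
Geostrophic balance rearranged: |∂P/∂n| = f ρ V_g
|∂P/∂n| = 1.30×10⁻⁴ × 1.08 × 35.0 = 4.91×10⁻³ Pa/m

4.91×10⁻³ Pa/m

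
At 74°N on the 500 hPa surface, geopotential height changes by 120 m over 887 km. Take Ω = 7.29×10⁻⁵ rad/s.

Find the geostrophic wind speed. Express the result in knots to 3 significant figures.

18.4 knots

Coriolis parameter at 74°N:
f = 2Ω sin φ = 2 × 7.29×10⁻⁵ × sin 74° = 1.40×10⁻⁴ s⁻¹
Height gradient: |∂Z/∂n| = 120 m / 887000 m = 1.35×10⁻⁴
On a pressure surface, geostrophic balance gives V_g = (g/f)|∂Z/∂n|:
V_g = 9.81 × 1.35×10⁻⁴ / 1.40×10⁻⁴ = 9.47 m/s
Converting: 9.47 m/s × 1.944 = 18.4 knots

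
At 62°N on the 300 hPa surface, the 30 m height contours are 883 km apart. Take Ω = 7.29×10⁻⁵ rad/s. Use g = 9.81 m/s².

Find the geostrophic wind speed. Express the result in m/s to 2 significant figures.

Coriolis parameter at 62°N:
f = 2Ω sin φ = 2 × 7.29×10⁻⁵ × sin 62° = 1.29×10⁻⁴ s⁻¹
Height gradient: |∂Z/∂n| = 30 m / 883000 m = 3.40×10⁻⁵
On a pressure surface, geostrophic balance gives V_g = (g/f)|∂Z/∂n|:
V_g = 9.81 × 3.40×10⁻⁵ / 1.29×10⁻⁴ = 2.59 m/s

2.6 m/s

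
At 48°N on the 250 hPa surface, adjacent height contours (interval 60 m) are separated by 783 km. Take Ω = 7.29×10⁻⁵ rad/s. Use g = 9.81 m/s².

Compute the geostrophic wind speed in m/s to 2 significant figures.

Coriolis parameter at 48°N:
f = 2Ω sin φ = 2 × 7.29×10⁻⁵ × sin 48° = 1.08×10⁻⁴ s⁻¹
Height gradient: |∂Z/∂n| = 60 m / 783000 m = 7.66×10⁻⁵
On a pressure surface, geostrophic balance gives V_g = (g/f)|∂Z/∂n|:
V_g = 9.81 × 7.66×10⁻⁵ / 1.08×10⁻⁴ = 6.94 m/s

6.9 m/s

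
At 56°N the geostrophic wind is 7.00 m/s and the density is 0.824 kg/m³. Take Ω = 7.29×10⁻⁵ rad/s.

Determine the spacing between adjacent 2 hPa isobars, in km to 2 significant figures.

290 km

Coriolis parameter at 56°N:
f = 2Ω sin φ = 2 × 7.29×10⁻⁵ × sin 56° = 1.21×10⁻⁴ s⁻¹
Geostrophic balance rearranged: |∂P/∂n| = f ρ V_g
|∂P/∂n| = 1.21×10⁻⁴ × 0.824 × 7.00 = 6.97×10⁻⁴ Pa/m
Isobar spacing: Δn = ΔP/|∂P/∂n| = 200 Pa / 6.97×10⁻⁴ Pa/m = 286862 m ≈ 290 km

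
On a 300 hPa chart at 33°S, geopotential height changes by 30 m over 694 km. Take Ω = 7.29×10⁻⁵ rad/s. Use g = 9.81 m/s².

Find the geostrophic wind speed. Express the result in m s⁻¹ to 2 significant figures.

Coriolis parameter at 33°S:
f = 2Ω sin φ = 2 × 7.29×10⁻⁵ × sin 33° = 7.94×10⁻⁵ s⁻¹
Height gradient: |∂Z/∂n| = 30 m / 694000 m = 4.32×10⁻⁵
On a pressure surface, geostrophic balance gives V_g = (g/f)|∂Z/∂n|:
V_g = 9.81 × 4.32×10⁻⁵ / 7.94×10⁻⁵ = 5.34 m/s

5.3 m s⁻¹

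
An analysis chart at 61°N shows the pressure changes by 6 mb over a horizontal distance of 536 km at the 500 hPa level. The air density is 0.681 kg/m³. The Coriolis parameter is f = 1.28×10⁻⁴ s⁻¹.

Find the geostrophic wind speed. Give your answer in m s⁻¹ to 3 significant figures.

12.8 m s⁻¹

Pressure gradient: |∂P/∂n| = 600 Pa / 536000 m = 1.12×10⁻³ Pa/m
Geostrophic balance (pressure-gradient force = Coriolis force):
V_g = (1/(fρ)) |∂P/∂n| = 1.12×10⁻³ / (1.28×10⁻⁴ × 0.681) = 12.8 m/s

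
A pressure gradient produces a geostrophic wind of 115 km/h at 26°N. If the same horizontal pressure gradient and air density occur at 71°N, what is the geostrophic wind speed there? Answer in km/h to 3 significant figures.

With the same pressure gradient and density, V_g ∝ 1/f ∝ 1/sin φ.
V₂ = V₁ · sin φ₁ / sin φ₂ = 115 × sin 26° / sin 71°
V₂ = 115 × 0.4384/0.9455 = 53.3 km/h

53.3 km/h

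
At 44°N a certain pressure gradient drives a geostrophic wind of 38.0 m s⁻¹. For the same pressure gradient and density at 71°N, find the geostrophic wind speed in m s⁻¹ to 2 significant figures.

28 m s⁻¹

With the same pressure gradient and density, V_g ∝ 1/f ∝ 1/sin φ.
V₂ = V₁ · sin φ₁ / sin φ₂ = 38.0 × sin 44° / sin 71°
V₂ = 38.0 × 0.6947/0.9455 = 28 m s⁻¹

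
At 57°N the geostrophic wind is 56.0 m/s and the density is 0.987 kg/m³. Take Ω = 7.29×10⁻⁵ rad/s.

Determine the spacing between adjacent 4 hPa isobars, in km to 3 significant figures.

59.2 km

Coriolis parameter at 57°N:
f = 2Ω sin φ = 2 × 7.29×10⁻⁵ × sin 57° = 1.22×10⁻⁴ s⁻¹
Geostrophic balance rearranged: |∂P/∂n| = f ρ V_g
|∂P/∂n| = 1.22×10⁻⁴ × 0.987 × 56.0 = 6.76×10⁻³ Pa/m
Isobar spacing: Δn = ΔP/|∂P/∂n| = 400 Pa / 6.76×10⁻³ Pa/m = 59184 m ≈ 59.2 km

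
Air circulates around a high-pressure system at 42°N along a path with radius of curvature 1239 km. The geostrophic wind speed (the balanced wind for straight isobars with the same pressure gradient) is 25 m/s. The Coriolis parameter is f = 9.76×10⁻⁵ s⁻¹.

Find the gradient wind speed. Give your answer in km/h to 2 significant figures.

Around a high, pressure-gradient force acts outward with centrifugal, so Coriolis balances both:
fV = (1/ρ)|∂P/∂n| + V²/R  →  V² − fR·V + fR·V_g = 0
With fR = 9.76×10⁻⁵ × 1239×10³ m = 121 m/s:
V = [fR − √((fR)² − 4 fR V_g)]/2 = [121 − √(121² − 4×121×25)]/2 = 35.3 m/s
Supergeostrophic (V > V_g = 25 m/s), as expected around a high.
Converting: 35.3 m/s × 3.6 = 130 km/h

130 km/h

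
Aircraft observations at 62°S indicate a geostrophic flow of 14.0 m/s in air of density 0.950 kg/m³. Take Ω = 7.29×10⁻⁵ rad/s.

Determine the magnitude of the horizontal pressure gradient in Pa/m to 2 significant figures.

1.7×10⁻³ Pa/m

Coriolis parameter at 62°S:
f = 2Ω sin φ = 2 × 7.29×10⁻⁵ × sin 62° = 1.29×10⁻⁴ s⁻¹
Geostrophic balance rearranged: |∂P/∂n| = f ρ V_g
|∂P/∂n| = 1.29×10⁻⁴ × 0.950 × 14.0 = 1.71×10⁻³ Pa/m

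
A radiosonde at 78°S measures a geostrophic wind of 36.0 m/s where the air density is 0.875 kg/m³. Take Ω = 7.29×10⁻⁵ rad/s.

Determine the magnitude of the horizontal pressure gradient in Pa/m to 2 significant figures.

4.5×10⁻³ Pa/m

Coriolis parameter at 78°S:
f = 2Ω sin φ = 2 × 7.29×10⁻⁵ × sin 78° = 1.43×10⁻⁴ s⁻¹
Geostrophic balance rearranged: |∂P/∂n| = f ρ V_g
|∂P/∂n| = 1.43×10⁻⁴ × 0.875 × 36.0 = 4.49×10⁻³ Pa/m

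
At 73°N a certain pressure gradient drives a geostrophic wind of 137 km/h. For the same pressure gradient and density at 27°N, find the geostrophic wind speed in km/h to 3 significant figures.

289 km/h

With the same pressure gradient and density, V_g ∝ 1/f ∝ 1/sin φ.
V₂ = V₁ · sin φ₁ / sin φ₂ = 137 × sin 73° / sin 27°
V₂ = 137 × 0.9563/0.4540 = 289 km/h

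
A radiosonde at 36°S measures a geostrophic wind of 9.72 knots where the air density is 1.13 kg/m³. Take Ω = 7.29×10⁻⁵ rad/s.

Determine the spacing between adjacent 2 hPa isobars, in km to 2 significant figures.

410 km

Coriolis parameter at 36°S:
f = 2Ω sin φ = 2 × 7.29×10⁻⁵ × sin 36° = 8.57×10⁻⁵ s⁻¹
Wind speed in SI: 9.72 knots = 5.00 m/s
Geostrophic balance rearranged: |∂P/∂n| = f ρ V_g
|∂P/∂n| = 8.57×10⁻⁵ × 1.13 × 5.00 = 4.84×10⁻⁴ Pa/m
Isobar spacing: Δn = ΔP/|∂P/∂n| = 200 Pa / 4.84×10⁻⁴ Pa/m = 413020 m ≈ 410 km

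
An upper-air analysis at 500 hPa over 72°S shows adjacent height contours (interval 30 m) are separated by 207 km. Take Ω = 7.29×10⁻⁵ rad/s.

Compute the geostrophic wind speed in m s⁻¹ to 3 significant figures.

10.3 m s⁻¹

Coriolis parameter at 72°S:
f = 2Ω sin φ = 2 × 7.29×10⁻⁵ × sin 72° = 1.39×10⁻⁴ s⁻¹
Height gradient: |∂Z/∂n| = 30 m / 207000 m = 1.45×10⁻⁴
On a pressure surface, geostrophic balance gives V_g = (g/f)|∂Z/∂n|:
V_g = 9.81 × 1.45×10⁻⁴ / 1.39×10⁻⁴ = 10.3 m/s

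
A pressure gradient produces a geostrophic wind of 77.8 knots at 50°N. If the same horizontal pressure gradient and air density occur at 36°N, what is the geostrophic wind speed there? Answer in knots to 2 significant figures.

With the same pressure gradient and density, V_g ∝ 1/f ∝ 1/sin φ.
V₂ = V₁ · sin φ₁ / sin φ₂ = 77.8 × sin 50° / sin 36°
V₂ = 77.8 × 0.7660/0.5878 = 100 knots

100 knots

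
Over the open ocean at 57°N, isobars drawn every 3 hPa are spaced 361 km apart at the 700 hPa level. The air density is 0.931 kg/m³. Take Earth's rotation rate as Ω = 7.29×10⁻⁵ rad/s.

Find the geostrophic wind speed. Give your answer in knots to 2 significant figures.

Coriolis parameter at 57°N:
f = 2Ω sin φ = 2 × 7.29×10⁻⁵ × sin 57° = 1.22×10⁻⁴ s⁻¹
Pressure gradient: |∂P/∂n| = 300 Pa / 361000 m = 8.31×10⁻⁴ Pa/m
Geostrophic balance (pressure-gradient force = Coriolis force):
V_g = (1/(fρ)) |∂P/∂n| = 8.31×10⁻⁴ / (1.22×10⁻⁴ × 0.931) = 7.30 m/s
Converting: 7.30 m/s × 1.944 = 14 knots

14 knots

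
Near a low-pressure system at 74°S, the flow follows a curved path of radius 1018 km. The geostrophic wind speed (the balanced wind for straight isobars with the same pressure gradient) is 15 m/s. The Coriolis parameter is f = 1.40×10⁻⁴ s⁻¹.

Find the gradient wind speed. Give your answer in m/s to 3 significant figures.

Around a low, centrifugal force acts outward with Coriolis, so pressure-gradient force balances both:
(1/ρ)|∂P/∂n| = fV + V²/R  →  V² + fR·V − fR·V_g = 0
With fR = 1.40×10⁻⁴ × 1018×10³ m = 143 m/s:
V = [−fR + √((fR)² + 4 fR V_g)]/2 = [−143 + √(143² + 4×143×15)]/2 = 13.7 m/s
Subgeostrophic (V < V_g = 15 m/s), as expected around a low.

13.7 m/s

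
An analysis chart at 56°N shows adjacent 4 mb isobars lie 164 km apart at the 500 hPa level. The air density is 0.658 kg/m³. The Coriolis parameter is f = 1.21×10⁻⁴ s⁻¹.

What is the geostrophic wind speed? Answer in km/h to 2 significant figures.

Pressure gradient: |∂P/∂n| = 400 Pa / 164000 m = 2.44×10⁻³ Pa/m
Geostrophic balance (pressure-gradient force = Coriolis force):
V_g = (1/(fρ)) |∂P/∂n| = 2.44×10⁻³ / (1.21×10⁻⁴ × 0.658) = 30.6 m/s
Converting: 30.6 m/s × 3.6 = 110 km/h

110 km/h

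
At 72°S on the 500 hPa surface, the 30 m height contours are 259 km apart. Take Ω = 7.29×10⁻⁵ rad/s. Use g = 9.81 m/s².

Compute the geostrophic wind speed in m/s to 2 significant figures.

8.2 m/s

Coriolis parameter at 72°S:
f = 2Ω sin φ = 2 × 7.29×10⁻⁵ × sin 72° = 1.39×10⁻⁴ s⁻¹
Height gradient: |∂Z/∂n| = 30 m / 259000 m = 1.16×10⁻⁴
On a pressure surface, geostrophic balance gives V_g = (g/f)|∂Z/∂n|:
V_g = 9.81 × 1.16×10⁻⁴ / 1.39×10⁻⁴ = 8.19 m/s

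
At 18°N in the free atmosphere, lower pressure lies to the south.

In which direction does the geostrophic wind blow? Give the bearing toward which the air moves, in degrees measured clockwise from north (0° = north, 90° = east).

270°

The pressure-gradient force points toward the south (bearing 180°).
Geostrophic balance: in the Northern Hemisphere the Coriolis force deflects motion to the right, so the geostrophic wind blows 90° to the right of the pressure-gradient force (low pressure on the left).
Rotating 180° by 90° clockwise gives 270° — the wind blows toward the west.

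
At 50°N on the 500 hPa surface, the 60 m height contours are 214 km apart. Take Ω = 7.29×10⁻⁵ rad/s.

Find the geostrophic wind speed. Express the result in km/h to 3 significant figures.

88.7 km/h

Coriolis parameter at 50°N:
f = 2Ω sin φ = 2 × 7.29×10⁻⁵ × sin 50° = 1.12×10⁻⁴ s⁻¹
Height gradient: |∂Z/∂n| = 60 m / 214000 m = 2.80×10⁻⁴
On a pressure surface, geostrophic balance gives V_g = (g/f)|∂Z/∂n|:
V_g = 9.81 × 2.80×10⁻⁴ / 1.12×10⁻⁴ = 24.6 m/s
Converting: 24.6 m/s × 3.6 = 88.7 km/h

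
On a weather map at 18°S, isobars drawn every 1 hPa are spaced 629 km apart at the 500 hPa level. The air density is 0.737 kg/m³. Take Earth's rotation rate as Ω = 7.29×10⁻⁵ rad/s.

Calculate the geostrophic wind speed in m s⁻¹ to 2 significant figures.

4.8 m s⁻¹

Coriolis parameter at 18°S:
f = 2Ω sin φ = 2 × 7.29×10⁻⁵ × sin 18° = 4.51×10⁻⁵ s⁻¹
Pressure gradient: |∂P/∂n| = 100 Pa / 629000 m = 1.59×10⁻⁴ Pa/m
Geostrophic balance (pressure-gradient force = Coriolis force):
V_g = (1/(fρ)) |∂P/∂n| = 1.59×10⁻⁴ / (4.51×10⁻⁵ × 0.737) = 4.79 m/s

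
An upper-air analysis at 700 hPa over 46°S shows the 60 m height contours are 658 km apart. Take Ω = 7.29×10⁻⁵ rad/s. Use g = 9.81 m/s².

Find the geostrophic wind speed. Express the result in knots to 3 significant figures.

Coriolis parameter at 46°S:
f = 2Ω sin φ = 2 × 7.29×10⁻⁵ × sin 46° = 1.05×10⁻⁴ s⁻¹
Height gradient: |∂Z/∂n| = 60 m / 658000 m = 9.12×10⁻⁵
On a pressure surface, geostrophic balance gives V_g = (g/f)|∂Z/∂n|:
V_g = 9.81 × 9.12×10⁻⁵ / 1.05×10⁻⁴ = 8.53 m/s
Converting: 8.53 m/s × 1.944 = 16.6 knots

16.6 knots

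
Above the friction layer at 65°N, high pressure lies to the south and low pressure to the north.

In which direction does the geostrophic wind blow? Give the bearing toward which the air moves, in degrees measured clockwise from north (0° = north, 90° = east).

090°

The pressure-gradient force points toward the north (bearing 000°).
Geostrophic balance: in the Northern Hemisphere the Coriolis force deflects motion to the right, so the geostrophic wind blows 90° to the right of the pressure-gradient force (low pressure on the left).
Rotating 000° by 90° clockwise gives 090° — the wind blows toward the east.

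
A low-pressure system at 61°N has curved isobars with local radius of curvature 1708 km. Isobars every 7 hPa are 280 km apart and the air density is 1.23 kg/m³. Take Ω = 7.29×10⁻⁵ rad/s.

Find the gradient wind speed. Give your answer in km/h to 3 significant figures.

53.7 km/h

Coriolis parameter at 61°N:
f = 2Ω sin φ = 2 × 7.29×10⁻⁵ × sin 61° = 1.28×10⁻⁴ s⁻¹
Pressure gradient: |∂P/∂n| = 700 Pa / 280000 m = 2.50×10⁻³ Pa/m
Geostrophic speed: V_g = |∂P/∂n|/(fρ) = 2.50×10⁻³/(1.28×10⁻⁴ × 1.23) = 15.9 m/s
Around a low, centrifugal force acts outward with Coriolis, so pressure-gradient force balances both:
(1/ρ)|∂P/∂n| = fV + V²/R  →  V² + fR·V − fR·V_g = 0
With fR = 1.28×10⁻⁴ × 1708×10³ m = 218 m/s:
V = [−fR + √((fR)² + 4 fR V_g)]/2 = [−218 + √(218² + 4×218×15.9)]/2 = 14.9 m/s
Subgeostrophic (V < V_g = 15.9 m/s), as expected around a low.
Converting: 14.9 m/s × 3.6 = 53.7 km/h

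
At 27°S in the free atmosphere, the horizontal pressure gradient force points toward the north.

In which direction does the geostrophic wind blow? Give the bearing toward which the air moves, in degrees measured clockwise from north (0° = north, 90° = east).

270°

The pressure-gradient force points toward the north (bearing 000°).
Geostrophic balance: in the Southern Hemisphere the Coriolis force deflects motion to the left, so the geostrophic wind blows 90° to the left of the pressure-gradient force (low pressure on the right).
Rotating 000° by 90° counterclockwise gives 270° — the wind blows toward the west.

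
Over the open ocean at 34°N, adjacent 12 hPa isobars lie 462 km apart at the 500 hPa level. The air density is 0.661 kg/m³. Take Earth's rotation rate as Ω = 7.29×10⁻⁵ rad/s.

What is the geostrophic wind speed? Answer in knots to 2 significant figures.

94 knots

Coriolis parameter at 34°N:
f = 2Ω sin φ = 2 × 7.29×10⁻⁵ × sin 34° = 8.15×10⁻⁵ s⁻¹
Pressure gradient: |∂P/∂n| = 1200 Pa / 462000 m = 2.60×10⁻³ Pa/m
Geostrophic balance (pressure-gradient force = Coriolis force):
V_g = (1/(fρ)) |∂P/∂n| = 2.60×10⁻³ / (8.15×10⁻⁵ × 0.661) = 48.2 m/s
Converting: 48.2 m/s × 1.944 = 94 knots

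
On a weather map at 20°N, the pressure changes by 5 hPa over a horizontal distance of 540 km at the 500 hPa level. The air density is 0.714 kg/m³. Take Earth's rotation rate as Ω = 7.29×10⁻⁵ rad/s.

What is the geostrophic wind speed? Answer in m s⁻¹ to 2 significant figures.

Coriolis parameter at 20°N:
f = 2Ω sin φ = 2 × 7.29×10⁻⁵ × sin 20° = 4.99×10⁻⁵ s⁻¹
Pressure gradient: |∂P/∂n| = 500 Pa / 540000 m = 9.26×10⁻⁴ Pa/m
Geostrophic balance (pressure-gradient force = Coriolis force):
V_g = (1/(fρ)) |∂P/∂n| = 9.26×10⁻⁴ / (4.99×10⁻⁵ × 0.714) = 26.0 m/s

26 m s⁻¹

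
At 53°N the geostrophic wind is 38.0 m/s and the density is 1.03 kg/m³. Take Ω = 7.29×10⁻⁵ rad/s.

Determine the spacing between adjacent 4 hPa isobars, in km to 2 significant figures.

Coriolis parameter at 53°N:
f = 2Ω sin φ = 2 × 7.29×10⁻⁵ × sin 53° = 1.16×10⁻⁴ s⁻¹
Geostrophic balance rearranged: |∂P/∂n| = f ρ V_g
|∂P/∂n| = 1.16×10⁻⁴ × 1.03 × 38.0 = 4.56×10⁻³ Pa/m
Isobar spacing: Δn = ΔP/|∂P/∂n| = 400 Pa / 4.56×10⁻³ Pa/m = 87767 m ≈ 88 km

88 km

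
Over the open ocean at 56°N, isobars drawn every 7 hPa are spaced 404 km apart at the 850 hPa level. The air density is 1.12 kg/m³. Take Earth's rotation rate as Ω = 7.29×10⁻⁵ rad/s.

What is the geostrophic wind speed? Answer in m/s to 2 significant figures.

Coriolis parameter at 56°N:
f = 2Ω sin φ = 2 × 7.29×10⁻⁵ × sin 56° = 1.21×10⁻⁴ s⁻¹
Pressure gradient: |∂P/∂n| = 700 Pa / 404000 m = 1.73×10⁻³ Pa/m
Geostrophic balance (pressure-gradient force = Coriolis force):
V_g = (1/(fρ)) |∂P/∂n| = 1.73×10⁻³ / (1.21×10⁻⁴ × 1.12) = 12.8 m/s

13 m/s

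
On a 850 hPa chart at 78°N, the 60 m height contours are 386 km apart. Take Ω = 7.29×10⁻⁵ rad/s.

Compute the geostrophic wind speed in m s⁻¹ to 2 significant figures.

11 m s⁻¹

Coriolis parameter at 78°N:
f = 2Ω sin φ = 2 × 7.29×10⁻⁵ × sin 78° = 1.43×10⁻⁴ s⁻¹
Height gradient: |∂Z/∂n| = 60 m / 386000 m = 1.55×10⁻⁴
On a pressure surface, geostrophic balance gives V_g = (g/f)|∂Z/∂n|:
V_g = 9.81 × 1.55×10⁻⁴ / 1.43×10⁻⁴ = 10.7 m/s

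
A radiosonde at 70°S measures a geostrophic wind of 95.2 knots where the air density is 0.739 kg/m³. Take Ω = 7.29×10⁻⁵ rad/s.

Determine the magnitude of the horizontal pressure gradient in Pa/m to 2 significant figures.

5.0×10⁻³ Pa/m

Coriolis parameter at 70°S:
f = 2Ω sin φ = 2 × 7.29×10⁻⁵ × sin 70° = 1.37×10⁻⁴ s⁻¹
Wind speed in SI: 95.2 knots = 49.0 m/s
Geostrophic balance rearranged: |∂P/∂n| = f ρ V_g
|∂P/∂n| = 1.37×10⁻⁴ × 0.739 × 49.0 = 4.96×10⁻³ Pa/m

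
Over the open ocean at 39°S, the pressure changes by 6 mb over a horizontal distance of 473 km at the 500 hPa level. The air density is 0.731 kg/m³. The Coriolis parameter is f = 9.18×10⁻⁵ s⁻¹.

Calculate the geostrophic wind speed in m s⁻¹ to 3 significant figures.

Pressure gradient: |∂P/∂n| = 600 Pa / 473000 m = 1.27×10⁻³ Pa/m
Geostrophic balance (pressure-gradient force = Coriolis force):
V_g = (1/(fρ)) |∂P/∂n| = 1.27×10⁻³ / (9.18×10⁻⁵ × 0.731) = 18.9 m/s

18.9 m s⁻¹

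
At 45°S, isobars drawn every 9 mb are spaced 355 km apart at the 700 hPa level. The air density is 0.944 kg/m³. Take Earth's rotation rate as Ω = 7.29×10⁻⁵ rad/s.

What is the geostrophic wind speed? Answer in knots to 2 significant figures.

51 knots

Coriolis parameter at 45°S:
f = 2Ω sin φ = 2 × 7.29×10⁻⁵ × sin 45° = 1.03×10⁻⁴ s⁻¹
Pressure gradient: |∂P/∂n| = 900 Pa / 355000 m = 2.54×10⁻³ Pa/m
Geostrophic balance (pressure-gradient force = Coriolis force):
V_g = (1/(fρ)) |∂P/∂n| = 2.54×10⁻³ / (1.03×10⁻⁴ × 0.944) = 26.0 m/s
Converting: 26.0 m/s × 1.944 = 51 knots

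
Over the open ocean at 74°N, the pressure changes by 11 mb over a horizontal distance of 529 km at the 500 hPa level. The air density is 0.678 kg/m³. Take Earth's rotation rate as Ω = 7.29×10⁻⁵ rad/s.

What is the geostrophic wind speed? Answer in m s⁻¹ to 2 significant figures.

Coriolis parameter at 74°N:
f = 2Ω sin φ = 2 × 7.29×10⁻⁵ × sin 74° = 1.40×10⁻⁴ s⁻¹
Pressure gradient: |∂P/∂n| = 1100 Pa / 529000 m = 2.08×10⁻³ Pa/m
Geostrophic balance (pressure-gradient force = Coriolis force):
V_g = (1/(fρ)) |∂P/∂n| = 2.08×10⁻³ / (1.40×10⁻⁴ × 0.678) = 21.9 m/s

22 m s⁻¹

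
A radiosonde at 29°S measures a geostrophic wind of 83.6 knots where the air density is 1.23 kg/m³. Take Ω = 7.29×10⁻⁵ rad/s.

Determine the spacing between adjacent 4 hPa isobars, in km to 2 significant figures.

110 km

Coriolis parameter at 29°S:
f = 2Ω sin φ = 2 × 7.29×10⁻⁵ × sin 29° = 7.07×10⁻⁵ s⁻¹
Wind speed in SI: 83.6 knots = 43.0 m/s
Geostrophic balance rearranged: |∂P/∂n| = f ρ V_g
|∂P/∂n| = 7.07×10⁻⁵ × 1.23 × 43.0 = 3.74×10⁻³ Pa/m
Isobar spacing: Δn = ΔP/|∂P/∂n| = 400 Pa / 3.74×10⁻³ Pa/m = 106975 m ≈ 110 km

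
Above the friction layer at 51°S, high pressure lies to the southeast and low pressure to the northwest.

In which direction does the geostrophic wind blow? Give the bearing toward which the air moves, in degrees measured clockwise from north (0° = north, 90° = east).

225°

The pressure-gradient force points toward the northwest (bearing 315°).
Geostrophic balance: in the Southern Hemisphere the Coriolis force deflects motion to the left, so the geostrophic wind blows 90° to the left of the pressure-gradient force (low pressure on the right).
Rotating 315° by 90° counterclockwise gives 225° — the wind blows toward the southwest.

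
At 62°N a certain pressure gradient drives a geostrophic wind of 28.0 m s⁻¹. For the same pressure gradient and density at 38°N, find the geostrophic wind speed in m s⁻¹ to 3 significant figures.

40.2 m s⁻¹

With the same pressure gradient and density, V_g ∝ 1/f ∝ 1/sin φ.
V₂ = V₁ · sin φ₁ / sin φ₂ = 28.0 × sin 62° / sin 38°
V₂ = 28.0 × 0.8829/0.6157 = 40.2 m s⁻¹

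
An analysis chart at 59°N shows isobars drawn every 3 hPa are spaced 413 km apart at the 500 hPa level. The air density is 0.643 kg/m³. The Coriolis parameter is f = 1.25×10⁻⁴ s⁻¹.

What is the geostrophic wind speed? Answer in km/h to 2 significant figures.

Pressure gradient: |∂P/∂n| = 300 Pa / 413000 m = 7.26×10⁻⁴ Pa/m
Geostrophic balance (pressure-gradient force = Coriolis force):
V_g = (1/(fρ)) |∂P/∂n| = 7.26×10⁻⁴ / (1.25×10⁻⁴ × 0.643) = 9.04 m/s
Converting: 9.04 m/s × 3.6 = 33 km/h

33 km/h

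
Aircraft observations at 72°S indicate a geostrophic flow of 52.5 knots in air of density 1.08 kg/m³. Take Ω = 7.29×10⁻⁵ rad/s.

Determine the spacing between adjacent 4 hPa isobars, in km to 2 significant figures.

Coriolis parameter at 72°S:
f = 2Ω sin φ = 2 × 7.29×10⁻⁵ × sin 72° = 1.39×10⁻⁴ s⁻¹
Wind speed in SI: 52.5 knots = 27.0 m/s
Geostrophic balance rearranged: |∂P/∂n| = f ρ V_g
|∂P/∂n| = 1.39×10⁻⁴ × 1.08 × 27.0 = 4.04×10⁻³ Pa/m
Isobar spacing: Δn = ΔP/|∂P/∂n| = 400 Pa / 4.04×10⁻³ Pa/m = 98895 m ≈ 99 km

99 km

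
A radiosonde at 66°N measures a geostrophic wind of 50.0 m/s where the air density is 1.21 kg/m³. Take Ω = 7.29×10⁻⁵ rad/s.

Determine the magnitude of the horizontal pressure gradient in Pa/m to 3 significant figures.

8.06×10⁻³ Pa/m

Coriolis parameter at 66°N:
f = 2Ω sin φ = 2 × 7.29×10⁻⁵ × sin 66° = 1.33×10⁻⁴ s⁻¹
Geostrophic balance rearranged: |∂P/∂n| = f ρ V_g
|∂P/∂n| = 1.33×10⁻⁴ × 1.21 × 50.0 = 8.06×10⁻³ Pa/m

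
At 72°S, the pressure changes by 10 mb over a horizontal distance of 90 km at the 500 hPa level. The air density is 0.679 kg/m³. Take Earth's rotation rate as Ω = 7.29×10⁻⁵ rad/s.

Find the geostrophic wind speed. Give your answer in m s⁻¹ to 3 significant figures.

Coriolis parameter at 72°S:
f = 2Ω sin φ = 2 × 7.29×10⁻⁵ × sin 72° = 1.39×10⁻⁴ s⁻¹
Pressure gradient: |∂P/∂n| = 1000 Pa / 90000 m = 1.11×10⁻² Pa/m
Geostrophic balance (pressure-gradient force = Coriolis force):
V_g = (1/(fρ)) |∂P/∂n| = 1.11×10⁻² / (1.39×10⁻⁴ × 0.679) = 118 m/s

118 m s⁻¹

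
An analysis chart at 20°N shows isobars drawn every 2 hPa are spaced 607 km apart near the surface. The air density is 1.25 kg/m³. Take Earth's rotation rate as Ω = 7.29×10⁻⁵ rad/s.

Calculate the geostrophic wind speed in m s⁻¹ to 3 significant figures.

Coriolis parameter at 20°N:
f = 2Ω sin φ = 2 × 7.29×10⁻⁵ × sin 20° = 4.99×10⁻⁵ s⁻¹
Pressure gradient: |∂P/∂n| = 200 Pa / 607000 m = 3.29×10⁻⁴ Pa/m
Geostrophic balance (pressure-gradient force = Coriolis force):
V_g = (1/(fρ)) |∂P/∂n| = 3.29×10⁻⁴ / (4.99×10⁻⁵ × 1.25) = 5.29 m/s

5.29 m s⁻¹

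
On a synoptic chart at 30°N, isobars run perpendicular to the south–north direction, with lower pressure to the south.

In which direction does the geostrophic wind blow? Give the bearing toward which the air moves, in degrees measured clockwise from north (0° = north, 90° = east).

The pressure-gradient force points toward the south (bearing 180°).
Geostrophic balance: in the Northern Hemisphere the Coriolis force deflects motion to the right, so the geostrophic wind blows 90° to the right of the pressure-gradient force (low pressure on the left).
Rotating 180° by 90° clockwise gives 270° — the wind blows toward the west.

270°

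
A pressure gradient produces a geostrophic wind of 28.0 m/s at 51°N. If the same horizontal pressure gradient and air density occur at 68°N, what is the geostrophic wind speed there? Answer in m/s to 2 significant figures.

23 m/s

With the same pressure gradient and density, V_g ∝ 1/f ∝ 1/sin φ.
V₂ = V₁ · sin φ₁ / sin φ₂ = 28.0 × sin 51° / sin 68°
V₂ = 28.0 × 0.7771/0.9272 = 23 m/s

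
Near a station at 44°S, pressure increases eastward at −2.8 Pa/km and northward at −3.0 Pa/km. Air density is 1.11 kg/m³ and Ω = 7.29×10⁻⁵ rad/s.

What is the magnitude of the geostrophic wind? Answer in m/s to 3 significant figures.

36.5 m/s

Coriolis parameter at 44°S:
f = 2Ω sin φ = 2 × 7.29×10⁻⁵ × sin 44° = 1.01×10⁻⁴ s⁻¹
In the Southern Hemisphere f is negative: f = −1.01×10⁻⁴ s⁻¹.
Component geostrophic relations (x east, y north):
u_g = −(1/(fρ)) ∂P/∂y,  v_g = (1/(fρ)) ∂P/∂x
u_g = −(−3.0×10⁻³)/(−1.01×10⁻⁴ × 1.11) = −26.7 m/s;  v_g = (−2.8×10⁻³)/(−1.01×10⁻⁴ × 1.11) = 24.9 m/s
|V_g| = √(u_g² + v_g²) = 36.5 m/s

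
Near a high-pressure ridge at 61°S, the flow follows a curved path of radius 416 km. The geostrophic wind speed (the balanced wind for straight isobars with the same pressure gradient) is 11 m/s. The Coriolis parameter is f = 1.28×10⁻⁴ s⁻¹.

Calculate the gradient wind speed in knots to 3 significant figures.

Around a high, pressure-gradient force acts outward with centrifugal, so Coriolis balances both:
fV = (1/ρ)|∂P/∂n| + V²/R  →  V² − fR·V + fR·V_g = 0
With fR = 1.28×10⁻⁴ × 416×10³ m = 53.2 m/s:
V = [fR − √((fR)² − 4 fR V_g)]/2 = [53.2 − √(53.2² − 4×53.2×11)]/2 = 15.5 m/s
Supergeostrophic (V > V_g = 11 m/s), as expected around a high.
Converting: 15.5 m/s × 1.944 = 30.2 knots

30.2 knots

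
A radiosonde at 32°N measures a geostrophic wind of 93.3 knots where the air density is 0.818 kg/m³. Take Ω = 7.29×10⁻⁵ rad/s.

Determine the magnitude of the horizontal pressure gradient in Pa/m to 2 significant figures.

3.0×10⁻³ Pa/m

Coriolis parameter at 32°N:
f = 2Ω sin φ = 2 × 7.29×10⁻⁵ × sin 32° = 7.73×10⁻⁵ s⁻¹
Wind speed in SI: 93.3 knots = 48.0 m/s
Geostrophic balance rearranged: |∂P/∂n| = f ρ V_g
|∂P/∂n| = 7.73×10⁻⁵ × 0.818 × 48.0 = 3.03×10⁻³ Pa/m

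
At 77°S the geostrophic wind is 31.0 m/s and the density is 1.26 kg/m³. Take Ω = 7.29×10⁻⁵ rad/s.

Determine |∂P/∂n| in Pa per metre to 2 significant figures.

5.5×10⁻³ Pa/m

Coriolis parameter at 77°S:
f = 2Ω sin φ = 2 × 7.29×10⁻⁵ × sin 77° = 1.42×10⁻⁴ s⁻¹
Geostrophic balance rearranged: |∂P/∂n| = f ρ V_g
|∂P/∂n| = 1.42×10⁻⁴ × 1.26 × 31.0 = 5.55×10⁻³ Pa/m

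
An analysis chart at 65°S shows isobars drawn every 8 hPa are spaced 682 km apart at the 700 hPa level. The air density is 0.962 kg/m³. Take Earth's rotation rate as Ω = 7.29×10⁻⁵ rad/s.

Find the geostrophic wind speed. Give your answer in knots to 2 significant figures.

18 knots

Coriolis parameter at 65°S:
f = 2Ω sin φ = 2 × 7.29×10⁻⁵ × sin 65° = 1.32×10⁻⁴ s⁻¹
Pressure gradient: |∂P/∂n| = 800 Pa / 682000 m = 1.17×10⁻³ Pa/m
Geostrophic balance (pressure-gradient force = Coriolis force):
V_g = (1/(fρ)) |∂P/∂n| = 1.17×10⁻³ / (1.32×10⁻⁴ × 0.962) = 9.23 m/s
Converting: 9.23 m/s × 1.944 = 18 knots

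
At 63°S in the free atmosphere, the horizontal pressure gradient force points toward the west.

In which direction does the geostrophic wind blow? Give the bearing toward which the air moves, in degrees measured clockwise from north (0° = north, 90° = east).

180°

The pressure-gradient force points toward the west (bearing 270°).
Geostrophic balance: in the Southern Hemisphere the Coriolis force deflects motion to the left, so the geostrophic wind blows 90° to the left of the pressure-gradient force (low pressure on the right).
Rotating 270° by 90° counterclockwise gives 180° — the wind blows toward the south.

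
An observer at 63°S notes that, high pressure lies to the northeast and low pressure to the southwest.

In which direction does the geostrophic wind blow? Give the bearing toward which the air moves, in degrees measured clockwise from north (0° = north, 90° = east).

The pressure-gradient force points toward the southwest (bearing 225°).
Geostrophic balance: in the Southern Hemisphere the Coriolis force deflects motion to the left, so the geostrophic wind blows 90° to the left of the pressure-gradient force (low pressure on the right).
Rotating 225° by 90° counterclockwise gives 135° — the wind blows toward the southeast.

135°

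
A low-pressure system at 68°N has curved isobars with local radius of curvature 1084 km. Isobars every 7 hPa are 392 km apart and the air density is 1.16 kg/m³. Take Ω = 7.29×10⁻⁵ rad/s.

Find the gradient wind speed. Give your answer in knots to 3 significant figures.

Coriolis parameter at 68°N:
f = 2Ω sin φ = 2 × 7.29×10⁻⁵ × sin 68° = 1.35×10⁻⁴ s⁻¹
Pressure gradient: |∂P/∂n| = 700 Pa / 392000 m = 1.79×10⁻³ Pa/m
Geostrophic speed: V_g = |∂P/∂n|/(fρ) = 1.79×10⁻³/(1.35×10⁻⁴ × 1.16) = 11.4 m/s
Around a low, centrifugal force acts outward with Coriolis, so pressure-gradient force balances both:
(1/ρ)|∂P/∂n| = fV + V²/R  →  V² + fR·V − fR·V_g = 0
With fR = 1.35×10⁻⁴ × 1084×10³ m = 147 m/s:
V = [−fR + √((fR)² + 4 fR V_g)]/2 = [−147 + √(147² + 4×147×11.4)]/2 = 10.6 m/s
Subgeostrophic (V < V_g = 11.4 m/s), as expected around a low.
Converting: 10.6 m/s × 1.944 = 20.6 knots

20.6 knots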